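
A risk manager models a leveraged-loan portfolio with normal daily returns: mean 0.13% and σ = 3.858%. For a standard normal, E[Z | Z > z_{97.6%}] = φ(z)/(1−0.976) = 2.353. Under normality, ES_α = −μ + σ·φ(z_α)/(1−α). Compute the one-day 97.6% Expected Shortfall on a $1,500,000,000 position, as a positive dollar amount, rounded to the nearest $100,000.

$134,200,000

ES = −(0.13%) + 3.858% × 2.353 = 8.948%.
On $1,500,000,000: 0.08948 × $1,500,000,000 = $134,220,000.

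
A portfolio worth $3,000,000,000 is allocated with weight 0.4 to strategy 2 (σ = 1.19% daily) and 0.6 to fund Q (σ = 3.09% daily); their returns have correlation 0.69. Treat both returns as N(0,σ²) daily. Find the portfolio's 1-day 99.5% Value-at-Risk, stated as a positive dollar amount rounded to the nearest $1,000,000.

σ_p² = 0.4²·1.19² + 0.6²·3.09² + 2·0.69·0.4·0.6·1.19·3.09 = 4.8817 (%²).
σ_p = √4.8817 = 2.209%.
At 99.5%, z = 2.576.
VaR = 2.576 × 2.209% = 5.690%; on $3,000,000,000 that is $170,700,000.

$171,000,000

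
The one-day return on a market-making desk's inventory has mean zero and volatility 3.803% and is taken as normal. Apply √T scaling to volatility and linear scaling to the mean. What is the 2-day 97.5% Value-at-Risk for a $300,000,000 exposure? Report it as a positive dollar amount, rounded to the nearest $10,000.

At 97.5%, z = 1.960.
σ_{2d} = 3.803% × √2 = 5.378%.
VaR = 1.960 × 5.378% = 10.541%.
On $300,000,000: 0.10541 × $300,000,000 = $31,623,000.

$31,620,000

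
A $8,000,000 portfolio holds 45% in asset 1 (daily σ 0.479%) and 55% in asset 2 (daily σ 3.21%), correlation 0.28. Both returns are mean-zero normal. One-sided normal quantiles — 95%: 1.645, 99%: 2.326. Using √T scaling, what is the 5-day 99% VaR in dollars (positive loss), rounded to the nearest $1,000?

$765,000

σ_p = √(0.45²·0.479² + 0.55²·3.21² + 2·0.28·0.45·0.55·0.479·3.21) = 1.838%.
σ_{5d} = 1.838% × √5 = 4.110%.
VaR = 2.326 × 4.110% = 9.560%; on $8,000,000 that is $764,800.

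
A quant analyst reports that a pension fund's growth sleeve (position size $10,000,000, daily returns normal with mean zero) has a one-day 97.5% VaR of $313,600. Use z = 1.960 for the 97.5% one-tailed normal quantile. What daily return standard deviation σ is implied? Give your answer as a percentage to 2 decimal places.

VaR as a fraction: $313,600 / $10,000,000 = 3.136%.
σ = VaR / z = 3.136% / 1.960 = 1.600%.

1.60%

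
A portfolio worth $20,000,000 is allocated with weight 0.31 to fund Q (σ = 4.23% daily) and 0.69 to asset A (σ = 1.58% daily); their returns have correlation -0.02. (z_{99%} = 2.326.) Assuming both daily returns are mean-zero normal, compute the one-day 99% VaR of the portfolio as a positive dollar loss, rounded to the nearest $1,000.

$785,000

σ_p² = 0.31²·4.23² + 0.69²·1.58² + 2·-0.02·0.31·0.69·4.23·1.58 = 2.8509 (%²).
σ_p = √2.8509 = 1.688%.
VaR = 2.326 × 1.688% = 3.926%; on $20,000,000 that is $785,200.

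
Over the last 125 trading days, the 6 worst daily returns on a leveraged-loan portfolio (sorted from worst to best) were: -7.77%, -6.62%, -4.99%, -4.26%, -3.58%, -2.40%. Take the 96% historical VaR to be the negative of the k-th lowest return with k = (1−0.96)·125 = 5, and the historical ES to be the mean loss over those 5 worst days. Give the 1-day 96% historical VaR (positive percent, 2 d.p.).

3.58%

k = 5; the 5th lowest return is -3.58%, so VaR = 3.58%.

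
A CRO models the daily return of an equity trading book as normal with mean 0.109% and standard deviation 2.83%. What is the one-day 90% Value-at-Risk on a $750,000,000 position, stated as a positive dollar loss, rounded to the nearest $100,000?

At 90% one-sided, z = 1.282.
VaR = −μ + z·σ = −(0.109%) + 1.282 × 2.83% = 3.519%.
On $750,000,000: 0.03519 × $750,000,000 = $26,392,500.

$26,400,000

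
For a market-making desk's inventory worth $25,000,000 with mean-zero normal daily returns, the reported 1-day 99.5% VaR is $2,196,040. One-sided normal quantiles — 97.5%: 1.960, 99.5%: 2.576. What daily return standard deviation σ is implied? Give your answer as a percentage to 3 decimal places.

3.410%

VaR as a fraction: $2,196,040 / $25,000,000 = 8.784%.
σ = VaR / z = 8.784% / 2.576 = 3.410%.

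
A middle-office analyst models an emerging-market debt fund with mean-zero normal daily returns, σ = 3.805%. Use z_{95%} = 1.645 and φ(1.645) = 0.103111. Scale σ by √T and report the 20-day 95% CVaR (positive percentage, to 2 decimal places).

35.09%

σ_{20d} = 3.805% × √20 = 17.016%.
ES multiplier = φ(z)/(1−α) = 0.103111/0.05 = 2.062.
ES = 17.016% × 2.062 = 35.087%.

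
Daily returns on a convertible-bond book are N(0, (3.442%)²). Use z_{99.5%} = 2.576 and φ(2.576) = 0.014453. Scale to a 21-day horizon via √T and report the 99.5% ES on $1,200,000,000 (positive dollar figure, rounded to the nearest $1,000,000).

σ_{21d} = 3.442% × √21 = 15.773%.
ES multiplier = φ(z)/(1−α) = 0.014453/0.005 = 2.891.
ES = 15.773% × 2.891 = 45.600%; on $1,200,000,000: $547,200,000.

$547,000,000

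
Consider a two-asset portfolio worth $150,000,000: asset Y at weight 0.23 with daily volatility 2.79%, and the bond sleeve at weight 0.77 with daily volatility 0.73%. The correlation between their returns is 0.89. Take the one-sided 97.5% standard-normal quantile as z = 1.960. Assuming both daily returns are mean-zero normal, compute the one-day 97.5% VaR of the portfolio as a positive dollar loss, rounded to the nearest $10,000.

$3,440,000

σ_p² = 0.23²·2.79² + 0.77²·0.73² + 2·0.89·0.23·0.77·2.79·0.73 = 1.3698 (%²).
σ_p = √1.3698 = 1.170%.
VaR = 1.960 × 1.170% = 2.293%; on $150,000,000 that is $3,439,500.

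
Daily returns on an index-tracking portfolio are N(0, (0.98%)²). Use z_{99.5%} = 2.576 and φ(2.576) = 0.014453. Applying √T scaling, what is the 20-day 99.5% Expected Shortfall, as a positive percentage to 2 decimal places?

σ_{20d} = 0.98% × √20 = 4.383%.
ES multiplier = φ(z)/(1−α) = 0.014453/0.005 = 2.891.
ES = 4.383% × 2.891 = 12.671%.

12.67%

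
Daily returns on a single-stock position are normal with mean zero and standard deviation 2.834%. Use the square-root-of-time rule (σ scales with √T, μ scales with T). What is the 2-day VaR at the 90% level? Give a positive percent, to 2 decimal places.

5.14%

At 90%, z = 1.282.
σ_{2d} = 2.834% × √2 = 4.008%.
VaR = 1.282 × 4.008% = 5.138%.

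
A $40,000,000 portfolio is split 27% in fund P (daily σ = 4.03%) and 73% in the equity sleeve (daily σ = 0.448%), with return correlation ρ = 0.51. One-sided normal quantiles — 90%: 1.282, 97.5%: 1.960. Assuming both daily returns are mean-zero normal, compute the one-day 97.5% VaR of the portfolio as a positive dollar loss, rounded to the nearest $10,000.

$1,010,000

σ_p² = 0.27²·4.03² + 0.73²·0.448² + 2·0.51·0.27·0.73·4.03·0.448 = 1.6539 (%²).
σ_p = √1.6539 = 1.286%.
VaR = 1.960 × 1.286% = 2.521%; on $40,000,000 that is $1,008,400.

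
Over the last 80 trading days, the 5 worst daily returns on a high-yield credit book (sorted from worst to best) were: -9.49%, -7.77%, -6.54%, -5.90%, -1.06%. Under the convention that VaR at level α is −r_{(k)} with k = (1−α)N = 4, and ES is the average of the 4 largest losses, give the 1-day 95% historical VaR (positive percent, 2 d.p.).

5.90%

k = 4; the 4th lowest return is -5.90%, so VaR = 5.90%.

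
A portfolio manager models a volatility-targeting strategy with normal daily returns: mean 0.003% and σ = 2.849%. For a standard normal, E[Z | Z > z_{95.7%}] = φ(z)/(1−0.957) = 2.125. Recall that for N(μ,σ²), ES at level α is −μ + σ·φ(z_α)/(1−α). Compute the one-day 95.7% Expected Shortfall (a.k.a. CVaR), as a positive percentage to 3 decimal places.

6.051%

ES = −(0.003%) + 2.849% × 2.125 = 6.051%.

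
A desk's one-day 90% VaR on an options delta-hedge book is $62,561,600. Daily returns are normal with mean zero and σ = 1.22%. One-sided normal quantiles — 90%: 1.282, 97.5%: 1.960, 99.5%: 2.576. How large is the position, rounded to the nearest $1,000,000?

VaR as a fraction of value: z·σ = 1.282 × 1.22% = 1.56404%.
Position = $62,561,600 / 0.0156404 = $4,000,000,000.

$4,000,000,000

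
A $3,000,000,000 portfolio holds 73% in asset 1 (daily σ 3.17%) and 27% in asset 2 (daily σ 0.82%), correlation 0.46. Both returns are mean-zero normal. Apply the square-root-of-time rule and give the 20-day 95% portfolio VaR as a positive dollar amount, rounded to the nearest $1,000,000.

$535,000,000

σ_p = √(0.73²·3.17² + 0.27²·0.82² + 2·0.46·0.73·0.27·3.17·0.82) = 2.424%.
σ_{20d} = 2.424% × √20 = 10.840%.
z(95%) = 1.645.
VaR = 1.645 × 10.840% = 17.832%; on $3,000,000,000 that is $534,960,000.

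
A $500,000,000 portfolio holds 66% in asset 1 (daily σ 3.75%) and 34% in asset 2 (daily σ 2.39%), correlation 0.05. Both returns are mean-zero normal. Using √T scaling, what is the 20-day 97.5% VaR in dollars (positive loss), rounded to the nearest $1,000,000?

$116,000,000

σ_p = √(0.66²·3.75² + 0.34²·2.39² + 2·0.05·0.66·0.34·3.75·2.39) = 2.643%.
σ_{20d} = 2.643% × √20 = 11.820%.
z(97.5%) = 1.960.
VaR = 1.960 × 11.820% = 23.167%; on $500,000,000 that is $115,835,000.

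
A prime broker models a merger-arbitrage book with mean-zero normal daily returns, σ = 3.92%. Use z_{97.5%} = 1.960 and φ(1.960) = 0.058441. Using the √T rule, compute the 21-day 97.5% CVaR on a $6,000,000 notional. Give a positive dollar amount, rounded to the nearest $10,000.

$2,520,000

σ_{21d} = 3.92% × √21 = 17.964%.
ES multiplier = φ(z)/(1−α) = 0.058441/0.025 = 2.338.
ES = 17.964% × 2.338 = 42.000%; on $6,000,000: $2,520,000.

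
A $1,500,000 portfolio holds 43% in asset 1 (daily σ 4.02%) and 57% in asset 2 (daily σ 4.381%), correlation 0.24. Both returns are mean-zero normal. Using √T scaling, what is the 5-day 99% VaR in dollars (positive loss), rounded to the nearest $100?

σ_p = √(0.43²·4.02² + 0.57²·4.381² + 2·0.24·0.43·0.57·4.02·4.381) = 3.361%.
σ_{5d} = 3.361% × √5 = 7.515%.
z(99%) = 2.326.
VaR = 2.326 × 7.515% = 17.480%; on $1,500,000 that is $262,200.

$262,200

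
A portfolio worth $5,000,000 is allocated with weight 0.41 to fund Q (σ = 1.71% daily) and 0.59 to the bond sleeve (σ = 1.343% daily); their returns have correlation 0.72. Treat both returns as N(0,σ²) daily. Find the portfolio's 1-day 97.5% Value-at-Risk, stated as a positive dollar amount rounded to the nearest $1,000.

$136,000

σ_p² = 0.41²·1.71² + 0.59²·1.343² + 2·0.72·0.41·0.59·1.71·1.343 = 1.9194 (%²).
σ_p = √1.9194 = 1.385%.
At 97.5%, z = 1.960.
VaR = 1.960 × 1.385% = 2.715%; on $5,000,000 that is $135,750.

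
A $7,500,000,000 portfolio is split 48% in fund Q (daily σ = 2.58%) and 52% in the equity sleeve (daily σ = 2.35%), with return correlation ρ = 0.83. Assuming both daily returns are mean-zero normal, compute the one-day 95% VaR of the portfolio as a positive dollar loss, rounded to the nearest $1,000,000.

$290,000,000

σ_p² = 0.48²·2.58² + 0.52²·2.35² + 2·0.83·0.48·0.52·2.58·2.35 = 5.5390 (%²).
σ_p = √5.5390 = 2.354%.
At 95%, z = 1.645.
VaR = 1.645 × 2.354% = 3.872%; on $7,500,000,000 that is $290,400,000.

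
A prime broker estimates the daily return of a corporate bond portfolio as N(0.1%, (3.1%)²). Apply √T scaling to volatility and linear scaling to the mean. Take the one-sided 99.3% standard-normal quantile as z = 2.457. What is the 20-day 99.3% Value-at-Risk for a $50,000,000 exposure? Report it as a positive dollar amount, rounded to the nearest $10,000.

$16,030,000

σ_{20d} = 3.1% × √20 = 13.864%; μ_{20d} = 20 × 0.1% = 2.000%.
VaR = −(2.000%) + 2.457 × 13.864% = 32.064%.
On $50,000,000: 0.32064 × $50,000,000 = $16,032,000.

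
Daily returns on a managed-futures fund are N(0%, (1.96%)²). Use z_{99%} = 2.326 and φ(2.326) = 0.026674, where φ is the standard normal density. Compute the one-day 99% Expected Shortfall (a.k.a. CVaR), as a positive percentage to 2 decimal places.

Tail multiplier: φ(z)/(1−α) = 0.026674 / 0.01 = 2.667.
ES = 1.96% × 2.667 = 5.227%.

5.23%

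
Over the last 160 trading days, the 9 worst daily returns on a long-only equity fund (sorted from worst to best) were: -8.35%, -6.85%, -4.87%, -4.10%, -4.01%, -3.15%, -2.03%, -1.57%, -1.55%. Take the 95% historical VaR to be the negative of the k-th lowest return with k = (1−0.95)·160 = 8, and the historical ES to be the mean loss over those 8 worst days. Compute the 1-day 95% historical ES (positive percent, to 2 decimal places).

4.37%

The 8 worst returns sum to -34.93%.
ES = −(-34.93%) / 8 = 4.36625% ≈ 4.37%.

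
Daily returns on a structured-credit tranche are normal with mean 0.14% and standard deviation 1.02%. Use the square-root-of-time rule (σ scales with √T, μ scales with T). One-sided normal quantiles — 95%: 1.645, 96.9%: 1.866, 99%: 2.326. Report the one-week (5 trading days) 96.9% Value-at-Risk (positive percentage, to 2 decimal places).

3.56%

σ_{5d} = 1.02% × √5 = 2.281%; μ_{5d} = 5 × 0.14% = 0.700%.
VaR = −(0.700%) + 1.866 × 2.281% = 3.556%.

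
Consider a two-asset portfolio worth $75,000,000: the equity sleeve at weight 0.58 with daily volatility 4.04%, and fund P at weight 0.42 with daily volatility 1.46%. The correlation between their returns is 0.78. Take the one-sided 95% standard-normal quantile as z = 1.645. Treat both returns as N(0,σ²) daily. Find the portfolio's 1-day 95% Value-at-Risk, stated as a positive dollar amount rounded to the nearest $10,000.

σ_p² = 0.58²·4.04² + 0.42²·1.46² + 2·0.78·0.58·0.42·4.04·1.46 = 8.1081 (%²).
σ_p = √8.1081 = 2.847%.
VaR = 1.645 × 2.847% = 4.683%; on $75,000,000 that is $3,512,250.

$3,510,000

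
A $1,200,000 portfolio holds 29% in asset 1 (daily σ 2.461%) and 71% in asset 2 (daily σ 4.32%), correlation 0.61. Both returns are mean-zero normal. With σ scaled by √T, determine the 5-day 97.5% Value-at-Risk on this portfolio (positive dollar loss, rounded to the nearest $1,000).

σ_p = √(0.29²·2.461² + 0.71²·4.32² + 2·0.61·0.29·0.71·2.461·4.32) = 3.548%.
σ_{5d} = 3.548% × √5 = 7.934%.
z(97.5%) = 1.960.
VaR = 1.960 × 7.934% = 15.551%; on $1,200,000 that is $186,612.

$187,000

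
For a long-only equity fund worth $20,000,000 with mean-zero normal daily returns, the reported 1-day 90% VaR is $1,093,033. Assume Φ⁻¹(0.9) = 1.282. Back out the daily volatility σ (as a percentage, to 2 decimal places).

VaR as a fraction: $1,093,033 / $20,000,000 = 5.465%.
σ = VaR / z = 5.465% / 1.282 = 4.263%.

4.26%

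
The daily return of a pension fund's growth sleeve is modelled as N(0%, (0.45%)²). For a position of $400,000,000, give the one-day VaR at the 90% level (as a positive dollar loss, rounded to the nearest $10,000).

At 90% one-sided, z = 1.282.
VaR = z·σ = 1.282 × 0.45% = 0.577%.
On $400,000,000: 0.00577 × $400,000,000 = $2,308,000.

$2,310,000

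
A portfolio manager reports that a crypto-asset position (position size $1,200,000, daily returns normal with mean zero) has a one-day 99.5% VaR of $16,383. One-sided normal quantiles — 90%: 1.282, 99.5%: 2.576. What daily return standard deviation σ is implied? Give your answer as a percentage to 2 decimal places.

VaR as a fraction: $16,383 / $1,200,000 = 1.365%.
σ = VaR / z = 1.365% / 2.576 = 0.530%.

0.53%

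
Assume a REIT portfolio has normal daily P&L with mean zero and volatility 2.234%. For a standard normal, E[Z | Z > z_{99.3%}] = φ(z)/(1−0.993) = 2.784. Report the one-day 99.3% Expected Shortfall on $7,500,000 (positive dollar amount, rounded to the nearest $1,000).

$466,000

ES = 2.234% × 2.784 = 6.219%.
On $7,500,000: 0.06219 × $7,500,000 = $466,425.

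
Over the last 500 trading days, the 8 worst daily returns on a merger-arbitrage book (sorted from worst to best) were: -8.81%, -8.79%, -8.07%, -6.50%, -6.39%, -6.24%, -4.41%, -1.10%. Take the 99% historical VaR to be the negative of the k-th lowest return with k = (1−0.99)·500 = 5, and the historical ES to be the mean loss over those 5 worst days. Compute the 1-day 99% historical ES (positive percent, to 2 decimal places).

The 5 worst returns sum to -38.56%.
ES = −(-38.56%) / 5 = 7.712% ≈ 7.71%.

7.71%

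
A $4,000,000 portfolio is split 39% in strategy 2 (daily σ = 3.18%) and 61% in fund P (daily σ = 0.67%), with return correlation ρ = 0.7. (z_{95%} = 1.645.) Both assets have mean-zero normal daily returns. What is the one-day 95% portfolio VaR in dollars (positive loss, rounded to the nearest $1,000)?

$102,000

σ_p² = 0.39²·3.18² + 0.61²·0.67² + 2·0.7·0.39·0.61·3.18·0.67 = 2.4147 (%²).
σ_p = √2.4147 = 1.554%.
VaR = 1.645 × 1.554% = 2.556%; on $4,000,000 that is $102,240.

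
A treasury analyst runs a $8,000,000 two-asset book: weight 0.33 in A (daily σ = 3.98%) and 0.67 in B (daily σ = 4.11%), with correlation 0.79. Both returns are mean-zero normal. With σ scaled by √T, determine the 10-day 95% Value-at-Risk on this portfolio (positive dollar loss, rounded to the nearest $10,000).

σ_p = √(0.33²·3.98² + 0.67²·4.11² + 2·0.79·0.33·0.67·3.98·4.11) = 3.876%.
σ_{10d} = 3.876% × √10 = 12.257%.
z(95%) = 1.645.
VaR = 1.645 × 12.257% = 20.163%; on $8,000,000 that is $1,613,040.

$1,610,000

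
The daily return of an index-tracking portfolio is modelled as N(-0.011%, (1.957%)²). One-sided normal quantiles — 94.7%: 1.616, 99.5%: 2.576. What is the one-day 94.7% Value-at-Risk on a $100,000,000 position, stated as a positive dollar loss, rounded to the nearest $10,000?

$3,170,000

VaR = −μ + z·σ = −(-0.011%) + 1.616 × 1.957% = 3.174%.
On $100,000,000: 0.03174 × $100,000,000 = $3,174,000.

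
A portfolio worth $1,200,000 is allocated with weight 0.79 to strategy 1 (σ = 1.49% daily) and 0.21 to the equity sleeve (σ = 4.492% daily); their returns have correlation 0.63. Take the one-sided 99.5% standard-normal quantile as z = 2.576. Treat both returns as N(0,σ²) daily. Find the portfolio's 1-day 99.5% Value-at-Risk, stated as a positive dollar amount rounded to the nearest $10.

σ_p² = 0.79²·1.49² + 0.21²·4.492² + 2·0.63·0.79·0.21·1.49·4.492 = 3.6745 (%²).
σ_p = √3.6745 = 1.917%.
VaR = 2.576 × 1.917% = 4.938%; on $1,200,000 that is $59,256.

$59,260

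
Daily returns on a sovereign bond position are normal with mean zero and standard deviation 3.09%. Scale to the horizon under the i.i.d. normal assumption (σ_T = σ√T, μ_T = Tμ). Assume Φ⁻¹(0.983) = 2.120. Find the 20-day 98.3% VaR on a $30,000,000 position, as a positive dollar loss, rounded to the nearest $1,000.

$8,789,000

σ_{20d} = 3.09% × √20 = 13.819%.
VaR = 2.120 × 13.819% = 29.296%.
On $30,000,000: 0.29296 × $30,000,000 = $8,788,800.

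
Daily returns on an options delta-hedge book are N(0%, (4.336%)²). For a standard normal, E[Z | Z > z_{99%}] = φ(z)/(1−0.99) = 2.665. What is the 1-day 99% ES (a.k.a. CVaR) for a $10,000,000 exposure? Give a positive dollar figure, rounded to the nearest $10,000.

$1,160,000

ES = 4.336% × 2.665 = 11.555%.
On $10,000,000: 0.11555 × $10,000,000 = $1,155,500.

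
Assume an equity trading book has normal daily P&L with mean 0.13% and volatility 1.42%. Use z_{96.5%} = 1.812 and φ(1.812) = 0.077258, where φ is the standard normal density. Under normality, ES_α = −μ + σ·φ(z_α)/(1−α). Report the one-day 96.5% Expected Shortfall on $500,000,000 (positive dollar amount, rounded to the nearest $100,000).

$15,000,000

Tail multiplier: φ(z)/(1−α) = 0.077258 / 0.035 = 2.207.
ES = −(0.13%) + 1.42% × 2.207 = 3.004%.
On $500,000,000: 0.03004 × $500,000,000 = $15,020,000.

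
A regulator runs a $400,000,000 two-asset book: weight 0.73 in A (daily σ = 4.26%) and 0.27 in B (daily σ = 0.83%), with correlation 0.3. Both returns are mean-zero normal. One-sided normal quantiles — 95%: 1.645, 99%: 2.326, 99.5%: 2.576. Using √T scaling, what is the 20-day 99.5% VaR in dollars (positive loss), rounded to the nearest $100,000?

$146,700,000

σ_p = √(0.73²·4.26² + 0.27²·0.83² + 2·0.3·0.73·0.27·4.26·0.83) = 3.184%.
σ_{20d} = 3.184% × √20 = 14.239%.
VaR = 2.576 × 14.239% = 36.680%; on $400,000,000 that is $146,720,000.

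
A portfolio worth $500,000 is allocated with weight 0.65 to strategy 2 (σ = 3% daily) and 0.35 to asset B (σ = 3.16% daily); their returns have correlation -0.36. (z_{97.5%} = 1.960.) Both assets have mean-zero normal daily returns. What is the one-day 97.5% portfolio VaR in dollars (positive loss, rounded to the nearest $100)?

σ_p² = 0.65²·3² + 0.35²·3.16² + 2·-0.36·0.65·0.35·3·3.16 = 3.4729 (%²).
σ_p = √3.4729 = 1.864%.
VaR = 1.960 × 1.864% = 3.653%; on $500,000 that is $18,265.

$18,300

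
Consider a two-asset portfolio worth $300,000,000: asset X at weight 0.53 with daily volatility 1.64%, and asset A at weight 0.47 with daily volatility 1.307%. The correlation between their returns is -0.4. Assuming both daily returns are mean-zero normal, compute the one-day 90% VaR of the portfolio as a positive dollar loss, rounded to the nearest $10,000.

σ_p² = 0.53²·1.64² + 0.47²·1.307² + 2·-0.4·0.53·0.47·1.64·1.307 = 0.7057 (%²).
σ_p = √0.7057 = 0.840%.
At 90%, z = 1.282.
VaR = 1.282 × 0.840% = 1.077%; on $300,000,000 that is $3,231,000.

$3,230,000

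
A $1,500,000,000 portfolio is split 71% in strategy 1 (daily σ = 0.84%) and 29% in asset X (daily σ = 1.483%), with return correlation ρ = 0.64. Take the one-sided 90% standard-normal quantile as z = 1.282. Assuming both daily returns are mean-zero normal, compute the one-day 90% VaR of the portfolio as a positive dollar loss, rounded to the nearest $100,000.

σ_p² = 0.71²·0.84² + 0.29²·1.483² + 2·0.64·0.71·0.29·0.84·1.483 = 0.8690 (%²).
σ_p = √0.8690 = 0.932%.
VaR = 1.282 × 0.932% = 1.195%; on $1,500,000,000 that is $17,925,000.

$17,900,000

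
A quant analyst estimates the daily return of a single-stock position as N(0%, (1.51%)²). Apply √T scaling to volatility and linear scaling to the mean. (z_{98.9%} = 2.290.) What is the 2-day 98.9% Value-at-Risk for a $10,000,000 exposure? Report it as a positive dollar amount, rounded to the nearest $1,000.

σ_{2d} = 1.51% × √2 = 2.135%.
VaR = 2.290 × 2.135% = 4.889%.
On $10,000,000: 0.04889 × $10,000,000 = $488,900.

$489,000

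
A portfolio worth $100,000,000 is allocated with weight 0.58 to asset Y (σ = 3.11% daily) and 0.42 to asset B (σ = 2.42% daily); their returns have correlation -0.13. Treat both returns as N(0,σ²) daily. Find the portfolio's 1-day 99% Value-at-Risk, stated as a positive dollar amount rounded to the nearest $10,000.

σ_p² = 0.58²·3.11² + 0.42²·2.42² + 2·-0.13·0.58·0.42·3.11·2.42 = 3.8101 (%²).
σ_p = √3.8101 = 1.952%.
At 99%, z = 2.326.
VaR = 2.326 × 1.952% = 4.540%; on $100,000,000 that is $4,540,000.

$4,540,000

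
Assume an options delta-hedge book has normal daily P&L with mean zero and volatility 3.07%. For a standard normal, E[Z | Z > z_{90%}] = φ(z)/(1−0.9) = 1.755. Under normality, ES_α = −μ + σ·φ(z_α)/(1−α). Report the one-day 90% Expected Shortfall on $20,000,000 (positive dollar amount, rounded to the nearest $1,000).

ES = 3.07% × 1.755 = 5.388%.
On $20,000,000: 0.05388 × $20,000,000 = $1,077,600.

$1,078,000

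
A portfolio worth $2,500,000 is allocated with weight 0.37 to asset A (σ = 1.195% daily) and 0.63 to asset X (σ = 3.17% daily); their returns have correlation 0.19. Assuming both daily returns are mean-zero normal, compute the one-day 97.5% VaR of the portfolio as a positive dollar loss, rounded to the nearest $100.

σ_p² = 0.37²·1.195² + 0.63²·3.17² + 2·0.19·0.37·0.63·1.195·3.17 = 4.5195 (%²).
σ_p = √4.5195 = 2.126%.
At 97.5%, z = 1.960.
VaR = 1.960 × 2.126% = 4.167%; on $2,500,000 that is $104,175.

$104,200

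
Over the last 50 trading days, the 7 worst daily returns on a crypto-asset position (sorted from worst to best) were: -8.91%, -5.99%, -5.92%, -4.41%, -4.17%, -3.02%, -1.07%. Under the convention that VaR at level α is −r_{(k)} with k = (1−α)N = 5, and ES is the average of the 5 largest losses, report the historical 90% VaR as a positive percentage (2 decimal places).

k = 5; the 5th lowest return is -4.17%, so VaR = 4.17%.

4.17%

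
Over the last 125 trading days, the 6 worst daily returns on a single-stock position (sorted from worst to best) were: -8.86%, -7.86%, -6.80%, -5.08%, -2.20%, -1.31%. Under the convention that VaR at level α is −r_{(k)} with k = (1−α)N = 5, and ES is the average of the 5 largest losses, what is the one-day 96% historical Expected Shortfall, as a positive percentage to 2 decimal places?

The 5 worst returns sum to -30.80%.
ES = −(-30.80%) / 5 = 6.16%.

6.16%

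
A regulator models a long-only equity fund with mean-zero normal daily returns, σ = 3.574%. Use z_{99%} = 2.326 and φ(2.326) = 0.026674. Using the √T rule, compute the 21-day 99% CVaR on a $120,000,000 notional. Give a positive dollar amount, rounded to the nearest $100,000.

σ_{21d} = 3.574% × √21 = 16.378%.
ES multiplier = φ(z)/(1−α) = 0.026674/0.01 = 2.667.
ES = 16.378% × 2.667 = 43.680%; on $120,000,000: $52,416,000.

$52,400,000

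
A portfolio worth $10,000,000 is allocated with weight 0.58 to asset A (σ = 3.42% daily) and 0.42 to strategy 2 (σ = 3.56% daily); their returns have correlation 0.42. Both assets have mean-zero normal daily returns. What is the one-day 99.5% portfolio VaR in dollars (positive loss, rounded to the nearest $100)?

σ_p² = 0.58²·3.42² + 0.42²·3.56² + 2·0.42·0.58·0.42·3.42·3.56 = 8.6616 (%²).
σ_p = √8.6616 = 2.943%.
At 99.5%, z = 2.576.
VaR = 2.576 × 2.943% = 7.581%; on $10,000,000 that is $758,100.

$758,100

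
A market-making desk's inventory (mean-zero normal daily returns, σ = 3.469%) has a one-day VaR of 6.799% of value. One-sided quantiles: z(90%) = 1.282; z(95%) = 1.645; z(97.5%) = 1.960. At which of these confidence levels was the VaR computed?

Implied z = VaR/σ = 6.799 / 3.469 = 1.960.
This matches z(97.5%) = 1.960.

97.5%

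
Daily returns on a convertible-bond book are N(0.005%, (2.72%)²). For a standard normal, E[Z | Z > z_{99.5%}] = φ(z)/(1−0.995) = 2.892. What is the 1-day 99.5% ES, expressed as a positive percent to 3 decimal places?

ES = −(0.005%) + 2.72% × 2.892 = 7.861%.

7.861%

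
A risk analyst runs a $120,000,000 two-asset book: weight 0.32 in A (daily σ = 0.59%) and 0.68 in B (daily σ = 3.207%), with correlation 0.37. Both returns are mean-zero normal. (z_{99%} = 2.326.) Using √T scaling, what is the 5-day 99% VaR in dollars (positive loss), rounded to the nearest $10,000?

σ_p = √(0.32²·0.59² + 0.68²·3.207² + 2·0.37·0.32·0.68·0.59·3.207) = 2.257%.
σ_{5d} = 2.257% × √5 = 5.047%.
VaR = 2.326 × 5.047% = 11.739%; on $120,000,000 that is $14,086,800.

$14,090,000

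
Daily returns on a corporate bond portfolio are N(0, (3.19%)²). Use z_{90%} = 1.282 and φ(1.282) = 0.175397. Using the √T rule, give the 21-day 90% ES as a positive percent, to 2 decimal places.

σ_{21d} = 3.19% × √21 = 14.618%.
ES multiplier = φ(z)/(1−α) = 0.175397/0.1 = 1.754.
ES = 14.618% × 1.754 = 25.640%.

25.64%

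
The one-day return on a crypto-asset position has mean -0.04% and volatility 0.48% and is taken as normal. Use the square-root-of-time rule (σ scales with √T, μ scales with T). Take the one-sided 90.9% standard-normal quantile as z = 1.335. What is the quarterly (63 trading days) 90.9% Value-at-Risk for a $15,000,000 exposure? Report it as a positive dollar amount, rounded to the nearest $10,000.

$1,140,000

σ_{63d} = 0.48% × √63 = 3.810%; μ_{63d} = 63 × -0.04% = -2.520%.
VaR = −(-2.520%) + 1.335 × 3.810% = 7.606%.
On $15,000,000: 0.07606 × $15,000,000 = $1,140,900.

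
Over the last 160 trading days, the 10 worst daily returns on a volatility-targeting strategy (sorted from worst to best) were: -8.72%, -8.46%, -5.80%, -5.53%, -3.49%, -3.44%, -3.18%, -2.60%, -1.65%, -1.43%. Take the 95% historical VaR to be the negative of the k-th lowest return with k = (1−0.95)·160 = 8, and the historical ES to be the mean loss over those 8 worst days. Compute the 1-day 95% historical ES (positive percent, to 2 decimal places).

5.15%

The 8 worst returns sum to -41.22%.
ES = −(-41.22%) / 8 = 5.1525% ≈ 5.15%.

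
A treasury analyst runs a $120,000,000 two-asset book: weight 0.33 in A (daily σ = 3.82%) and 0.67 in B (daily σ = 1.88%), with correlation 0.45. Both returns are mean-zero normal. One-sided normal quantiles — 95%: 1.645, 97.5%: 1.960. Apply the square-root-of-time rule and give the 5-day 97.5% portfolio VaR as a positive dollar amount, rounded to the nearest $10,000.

$11,290,000

σ_p = √(0.33²·3.82² + 0.67²·1.88² + 2·0.45·0.33·0.67·3.82·1.88) = 2.146%.
σ_{5d} = 2.146% × √5 = 4.799%.
VaR = 1.960 × 4.799% = 9.406%; on $120,000,000 that is $11,287,200.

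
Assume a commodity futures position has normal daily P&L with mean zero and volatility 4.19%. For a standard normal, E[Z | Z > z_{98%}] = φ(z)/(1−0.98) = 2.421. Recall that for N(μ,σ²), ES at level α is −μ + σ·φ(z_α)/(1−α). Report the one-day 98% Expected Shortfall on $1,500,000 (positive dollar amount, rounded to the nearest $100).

ES = 4.19% × 2.421 = 10.144%.
On $1,500,000: 0.10144 × $1,500,000 = $152,160.

$152,200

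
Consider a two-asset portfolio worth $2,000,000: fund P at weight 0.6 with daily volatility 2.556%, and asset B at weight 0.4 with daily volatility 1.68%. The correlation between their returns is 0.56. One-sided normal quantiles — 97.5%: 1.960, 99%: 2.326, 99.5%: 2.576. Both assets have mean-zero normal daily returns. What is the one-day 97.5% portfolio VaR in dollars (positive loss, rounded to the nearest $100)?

σ_p² = 0.6²·2.556² + 0.4²·1.68² + 2·0.56·0.6·0.4·2.556·1.68 = 3.9578 (%²).
σ_p = √3.9578 = 1.989%.
VaR = 1.960 × 1.989% = 3.898%; on $2,000,000 that is $77,960.

$78,000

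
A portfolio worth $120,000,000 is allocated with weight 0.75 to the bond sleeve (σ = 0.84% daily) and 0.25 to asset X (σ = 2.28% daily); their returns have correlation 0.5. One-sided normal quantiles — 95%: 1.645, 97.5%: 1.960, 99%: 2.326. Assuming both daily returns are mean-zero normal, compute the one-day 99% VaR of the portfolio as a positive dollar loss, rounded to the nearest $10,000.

$2,900,000

σ_p² = 0.75²·0.84² + 0.25²·2.28² + 2·0.5·0.75·0.25·0.84·2.28 = 1.0809 (%²).
σ_p = √1.0809 = 1.040%.
VaR = 2.326 × 1.040% = 2.419%; on $120,000,000 that is $2,902,800.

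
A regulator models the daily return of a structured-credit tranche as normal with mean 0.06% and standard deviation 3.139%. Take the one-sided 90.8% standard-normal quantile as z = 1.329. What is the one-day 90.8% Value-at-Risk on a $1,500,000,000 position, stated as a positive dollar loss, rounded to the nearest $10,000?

VaR = −μ + z·σ = −(0.06%) + 1.329 × 3.139% = 4.112%.
On $1,500,000,000: 0.04112 × $1,500,000,000 = $61,680,000.

$61,680,000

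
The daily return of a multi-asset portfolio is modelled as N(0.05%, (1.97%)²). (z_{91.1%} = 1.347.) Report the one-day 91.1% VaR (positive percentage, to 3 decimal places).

VaR = −μ + z·σ = −(0.05%) + 1.347 × 1.97% = 2.604%.

2.604%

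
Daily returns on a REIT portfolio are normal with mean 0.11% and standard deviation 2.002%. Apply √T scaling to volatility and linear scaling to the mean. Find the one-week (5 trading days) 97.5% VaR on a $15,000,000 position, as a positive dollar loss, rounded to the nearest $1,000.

$1,234,000

At 97.5%, z = 1.960.
σ_{5d} = 2.002% × √5 = 4.477%; μ_{5d} = 5 × 0.11% = 0.550%.
VaR = −(0.550%) + 1.960 × 4.477% = 8.225%.
On $15,000,000: 0.08225 × $15,000,000 = $1,233,750.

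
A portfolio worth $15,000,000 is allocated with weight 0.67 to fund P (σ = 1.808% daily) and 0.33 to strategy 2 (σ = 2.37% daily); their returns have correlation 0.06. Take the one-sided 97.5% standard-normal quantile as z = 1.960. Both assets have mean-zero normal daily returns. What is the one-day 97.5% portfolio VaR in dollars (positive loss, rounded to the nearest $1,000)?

σ_p² = 0.67²·1.808² + 0.33²·2.37² + 2·0.06·0.67·0.33·1.808·2.37 = 2.1928 (%²).
σ_p = √2.1928 = 1.481%.
VaR = 1.960 × 1.481% = 2.903%; on $15,000,000 that is $435,450.

$435,000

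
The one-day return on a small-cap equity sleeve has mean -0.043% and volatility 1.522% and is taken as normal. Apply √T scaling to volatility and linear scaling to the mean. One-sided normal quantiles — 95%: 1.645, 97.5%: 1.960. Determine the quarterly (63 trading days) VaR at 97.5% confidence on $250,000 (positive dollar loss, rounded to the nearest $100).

$66,000

σ_{63d} = 1.522% × √63 = 12.081%; μ_{63d} = 63 × -0.043% = -2.709%.
VaR = −(-2.709%) + 1.960 × 12.081% = 26.388%.
On $250,000: 0.26388 × $250,000 = $65,970.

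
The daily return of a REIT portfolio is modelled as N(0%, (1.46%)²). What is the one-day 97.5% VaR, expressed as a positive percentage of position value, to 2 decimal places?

2.86%

At 97.5% one-sided, z = 1.960.
VaR = z·σ = 1.960 × 1.46% = 2.862%.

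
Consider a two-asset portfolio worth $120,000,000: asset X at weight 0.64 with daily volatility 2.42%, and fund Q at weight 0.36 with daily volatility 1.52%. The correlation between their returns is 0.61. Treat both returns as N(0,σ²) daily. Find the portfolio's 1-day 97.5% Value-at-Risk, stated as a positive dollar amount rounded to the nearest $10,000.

$4,540,000

σ_p² = 0.64²·2.42² + 0.36²·1.52² + 2·0.61·0.64·0.36·2.42·1.52 = 3.7322 (%²).
σ_p = √3.7322 = 1.932%.
At 97.5%, z = 1.960.
VaR = 1.960 × 1.932% = 3.787%; on $120,000,000 that is $4,544,400.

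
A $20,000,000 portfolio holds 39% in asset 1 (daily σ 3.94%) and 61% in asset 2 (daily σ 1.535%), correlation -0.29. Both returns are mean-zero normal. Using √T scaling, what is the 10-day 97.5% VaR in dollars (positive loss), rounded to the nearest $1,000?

$1,922,000

σ_p = √(0.39²·3.94² + 0.61²·1.535² + 2·-0.29·0.39·0.61·3.94·1.535) = 1.550%.
σ_{10d} = 1.550% × √10 = 4.902%.
z(97.5%) = 1.960.
VaR = 1.960 × 4.902% = 9.608%; on $20,000,000 that is $1,921,600.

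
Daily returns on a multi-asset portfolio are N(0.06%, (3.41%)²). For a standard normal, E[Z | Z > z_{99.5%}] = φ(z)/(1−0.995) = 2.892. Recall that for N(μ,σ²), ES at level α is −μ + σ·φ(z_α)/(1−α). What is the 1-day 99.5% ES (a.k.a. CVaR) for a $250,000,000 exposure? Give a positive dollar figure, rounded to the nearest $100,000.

$24,500,000

ES = −(0.06%) + 3.41% × 2.892 = 9.802%.
On $250,000,000: 0.09802 × $250,000,000 = $24,505,000.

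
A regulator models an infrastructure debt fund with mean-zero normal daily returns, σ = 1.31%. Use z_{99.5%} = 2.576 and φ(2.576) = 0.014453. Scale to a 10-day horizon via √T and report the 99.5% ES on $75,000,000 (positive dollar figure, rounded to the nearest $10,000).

σ_{10d} = 1.31% × √10 = 4.143%.
ES multiplier = φ(z)/(1−α) = 0.014453/0.005 = 2.891.
ES = 4.143% × 2.891 = 11.977%; on $75,000,000: $8,982,750.

$8,980,000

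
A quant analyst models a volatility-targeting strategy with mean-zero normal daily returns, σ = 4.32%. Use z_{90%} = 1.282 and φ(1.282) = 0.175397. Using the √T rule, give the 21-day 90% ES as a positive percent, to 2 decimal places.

34.72%

σ_{21d} = 4.32% × √21 = 19.797%.
ES multiplier = φ(z)/(1−α) = 0.175397/0.1 = 1.754.
ES = 19.797% × 1.754 = 34.724%.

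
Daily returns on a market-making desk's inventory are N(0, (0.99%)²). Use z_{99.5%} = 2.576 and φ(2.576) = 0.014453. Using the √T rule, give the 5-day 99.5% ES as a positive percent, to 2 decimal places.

6.40%

σ_{5d} = 0.99% × √5 = 2.214%.
ES multiplier = φ(z)/(1−α) = 0.014453/0.005 = 2.891.
ES = 2.214% × 2.891 = 6.401%.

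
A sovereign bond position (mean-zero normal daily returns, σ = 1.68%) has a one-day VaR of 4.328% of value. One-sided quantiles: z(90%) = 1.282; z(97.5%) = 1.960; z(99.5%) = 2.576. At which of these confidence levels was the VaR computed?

Implied z = VaR/σ = 4.328 / 1.68 = 2.576.
This matches z(99.5%) = 2.576.

99.5%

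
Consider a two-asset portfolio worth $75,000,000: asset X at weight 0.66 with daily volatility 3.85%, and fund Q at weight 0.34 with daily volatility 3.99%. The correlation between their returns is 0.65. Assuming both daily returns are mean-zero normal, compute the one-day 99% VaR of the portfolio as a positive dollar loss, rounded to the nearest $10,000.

$6,240,000

σ_p² = 0.66²·3.85² + 0.34²·3.99² + 2·0.65·0.66·0.34·3.85·3.99 = 12.7783 (%²).
σ_p = √12.7783 = 3.575%.
At 99%, z = 2.326.
VaR = 2.326 × 3.575% = 8.315%; on $75,000,000 that is $6,236,250.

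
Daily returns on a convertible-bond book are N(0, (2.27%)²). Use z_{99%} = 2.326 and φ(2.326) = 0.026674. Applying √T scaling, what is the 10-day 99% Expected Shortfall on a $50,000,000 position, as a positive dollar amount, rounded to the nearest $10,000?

$9,570,000

σ_{10d} = 2.27% × √10 = 7.178%.
ES multiplier = φ(z)/(1−α) = 0.026674/0.01 = 2.667.
ES = 7.178% × 2.667 = 19.144%; on $50,000,000: $9,572,000.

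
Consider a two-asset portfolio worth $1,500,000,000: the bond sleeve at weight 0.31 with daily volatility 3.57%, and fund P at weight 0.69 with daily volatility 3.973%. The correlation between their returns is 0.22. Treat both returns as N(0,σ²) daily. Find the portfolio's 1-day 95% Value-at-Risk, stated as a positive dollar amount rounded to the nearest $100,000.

$78,300,000

σ_p² = 0.31²·3.57² + 0.69²·3.973² + 2·0.22·0.31·0.69·3.57·3.973 = 10.0748 (%²).
σ_p = √10.0748 = 3.174%.
At 95%, z = 1.645.
VaR = 1.645 × 3.174% = 5.221%; on $1,500,000,000 that is $78,315,000.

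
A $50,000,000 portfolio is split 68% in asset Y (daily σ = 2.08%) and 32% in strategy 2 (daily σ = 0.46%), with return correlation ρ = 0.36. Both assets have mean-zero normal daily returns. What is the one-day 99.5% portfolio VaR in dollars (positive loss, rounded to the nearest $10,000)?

σ_p² = 0.68²·2.08² + 0.32²·0.46² + 2·0.36·0.68·0.32·2.08·0.46 = 2.1721 (%²).
σ_p = √2.1721 = 1.474%.
At 99.5%, z = 2.576.
VaR = 2.576 × 1.474% = 3.797%; on $50,000,000 that is $1,898,500.

$1,900,000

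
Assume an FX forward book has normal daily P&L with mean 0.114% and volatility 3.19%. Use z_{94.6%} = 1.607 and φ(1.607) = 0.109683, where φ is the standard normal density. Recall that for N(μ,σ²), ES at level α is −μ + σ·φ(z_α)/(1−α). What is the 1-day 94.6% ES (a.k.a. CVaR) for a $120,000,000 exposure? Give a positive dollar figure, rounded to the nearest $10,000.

$7,640,000

Tail multiplier: φ(z)/(1−α) = 0.109683 / 0.054 = 2.031.
ES = −(0.114%) + 3.19% × 2.031 = 6.365%.
On $120,000,000: 0.06365 × $120,000,000 = $7,638,000.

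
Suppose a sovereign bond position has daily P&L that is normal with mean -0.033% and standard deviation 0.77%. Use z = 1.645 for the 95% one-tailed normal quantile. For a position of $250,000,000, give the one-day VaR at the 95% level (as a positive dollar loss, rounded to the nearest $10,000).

$3,250,000

VaR = −μ + z·σ = −(-0.033%) + 1.645 × 0.77% = 1.300%.
On $250,000,000: 0.01300 × $250,000,000 = $3,250,000.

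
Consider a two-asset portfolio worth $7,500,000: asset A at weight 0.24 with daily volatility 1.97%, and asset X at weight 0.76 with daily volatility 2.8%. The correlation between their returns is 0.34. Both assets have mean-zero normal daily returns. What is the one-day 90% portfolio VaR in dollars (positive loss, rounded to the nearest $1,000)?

σ_p² = 0.24²·1.97² + 0.76²·2.8² + 2·0.34·0.24·0.76·1.97·2.8 = 5.4361 (%²).
σ_p = √5.4361 = 2.332%.
At 90%, z = 1.282.
VaR = 1.282 × 2.332% = 2.990%; on $7,500,000 that is $224,250.

$224,000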